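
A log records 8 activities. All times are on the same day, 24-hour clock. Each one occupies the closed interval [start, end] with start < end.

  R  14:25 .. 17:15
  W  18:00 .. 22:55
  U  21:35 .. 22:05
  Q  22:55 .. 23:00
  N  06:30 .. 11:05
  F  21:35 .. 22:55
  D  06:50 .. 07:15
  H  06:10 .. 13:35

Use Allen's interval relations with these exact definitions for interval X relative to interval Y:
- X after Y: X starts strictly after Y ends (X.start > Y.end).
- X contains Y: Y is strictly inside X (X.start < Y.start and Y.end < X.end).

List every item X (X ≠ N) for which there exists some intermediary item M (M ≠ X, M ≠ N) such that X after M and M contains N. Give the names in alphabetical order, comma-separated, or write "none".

F, Q, R, U, W

Target N = [06:30, 11:05].
Intermediaries M with M contains N: H.
Via H — items with X after H: F, Q, R, U, W.
Union: F, Q, R, U, W.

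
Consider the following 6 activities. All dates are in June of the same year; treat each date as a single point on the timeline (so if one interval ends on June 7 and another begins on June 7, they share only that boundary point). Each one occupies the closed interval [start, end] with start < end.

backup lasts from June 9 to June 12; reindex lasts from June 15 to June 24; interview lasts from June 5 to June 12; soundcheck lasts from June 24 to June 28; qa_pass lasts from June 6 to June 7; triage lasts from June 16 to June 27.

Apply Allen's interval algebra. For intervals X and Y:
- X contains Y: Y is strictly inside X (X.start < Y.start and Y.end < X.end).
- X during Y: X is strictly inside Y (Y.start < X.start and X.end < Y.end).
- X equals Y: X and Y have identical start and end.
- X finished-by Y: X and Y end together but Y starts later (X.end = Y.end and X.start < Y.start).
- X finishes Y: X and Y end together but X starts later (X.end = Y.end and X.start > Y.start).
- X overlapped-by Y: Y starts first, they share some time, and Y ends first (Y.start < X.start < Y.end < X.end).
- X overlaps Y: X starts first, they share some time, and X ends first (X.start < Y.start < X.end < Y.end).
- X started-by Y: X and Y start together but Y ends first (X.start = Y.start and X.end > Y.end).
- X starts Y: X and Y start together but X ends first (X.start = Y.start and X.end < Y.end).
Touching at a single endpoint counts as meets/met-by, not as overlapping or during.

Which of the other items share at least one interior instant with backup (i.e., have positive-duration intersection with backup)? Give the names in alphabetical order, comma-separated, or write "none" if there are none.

interview

Target backup = [June 9, June 12].
interview [June 5, June 12] → finished-by → yes.
qa_pass [June 6, June 7] → before → no.
reindex [June 15, June 24] → after → no.
soundcheck [June 24, June 28] → after → no.
triage [June 16, June 27] → after → no.
Result: interview.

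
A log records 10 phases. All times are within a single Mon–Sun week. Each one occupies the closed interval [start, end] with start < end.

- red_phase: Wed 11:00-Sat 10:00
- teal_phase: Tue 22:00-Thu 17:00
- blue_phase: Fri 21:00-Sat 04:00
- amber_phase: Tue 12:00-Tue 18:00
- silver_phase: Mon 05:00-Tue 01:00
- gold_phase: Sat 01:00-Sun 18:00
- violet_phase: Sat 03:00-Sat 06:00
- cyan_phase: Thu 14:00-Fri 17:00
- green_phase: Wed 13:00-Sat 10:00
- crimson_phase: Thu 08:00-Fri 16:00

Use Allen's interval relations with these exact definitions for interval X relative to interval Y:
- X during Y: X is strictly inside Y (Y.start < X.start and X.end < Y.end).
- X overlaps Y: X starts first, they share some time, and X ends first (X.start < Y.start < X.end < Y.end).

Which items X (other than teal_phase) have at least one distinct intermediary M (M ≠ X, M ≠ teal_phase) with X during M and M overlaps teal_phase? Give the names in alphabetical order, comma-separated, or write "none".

Target teal_phase = [Tue 22:00, Thu 17:00].
Intermediaries M with M overlaps teal_phase: none.
Union: none.

none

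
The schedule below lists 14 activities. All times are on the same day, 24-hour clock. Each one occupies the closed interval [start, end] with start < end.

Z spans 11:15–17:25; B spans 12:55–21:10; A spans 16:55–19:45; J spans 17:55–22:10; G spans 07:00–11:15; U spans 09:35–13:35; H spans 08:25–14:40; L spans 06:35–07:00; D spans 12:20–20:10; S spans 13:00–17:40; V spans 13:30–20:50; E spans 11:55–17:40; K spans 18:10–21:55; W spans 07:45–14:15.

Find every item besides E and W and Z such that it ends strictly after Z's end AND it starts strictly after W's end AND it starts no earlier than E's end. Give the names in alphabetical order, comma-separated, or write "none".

J, K

Conditions: its end is strictly after Z's end (X.end > 17:25) AND its start is strictly after W's end (X.start > 14:15) AND its start is no earlier than E's end (X.start >= 17:40).
A: end 19:45 > 17:25? ✓; start 16:55 > 14:15? ✓; start 16:55 >= 17:40? ✗ → no.
B: end 21:10 > 17:25? ✓; start 12:55 > 14:15? ✗; start 12:55 >= 17:40? ✗ → no.
D: end 20:10 > 17:25? ✓; start 12:20 > 14:15? ✗; start 12:20 >= 17:40? ✗ → no.
G: end 11:15 > 17:25? ✗; start 07:00 > 14:15? ✗; start 07:00 >= 17:40? ✗ → no.
H: end 14:40 > 17:25? ✗; start 08:25 > 14:15? ✗; start 08:25 >= 17:40? ✗ → no.
J: end 22:10 > 17:25? ✓; start 17:55 > 14:15? ✓; start 17:55 >= 17:40? ✓ → yes.
K: end 21:55 > 17:25? ✓; start 18:10 > 14:15? ✓; start 18:10 >= 17:40? ✓ → yes.
L: end 07:00 > 17:25? ✗; start 06:35 > 14:15? ✗; start 06:35 >= 17:40? ✗ → no.
S: end 17:40 > 17:25? ✓; start 13:00 > 14:15? ✗; start 13:00 >= 17:40? ✗ → no.
U: end 13:35 > 17:25? ✗; start 09:35 > 14:15? ✗; start 09:35 >= 17:40? ✗ → no.
V: end 20:50 > 17:25? ✓; start 13:30 > 14:15? ✗; start 13:30 >= 17:40? ✗ → no.
Result: J, K.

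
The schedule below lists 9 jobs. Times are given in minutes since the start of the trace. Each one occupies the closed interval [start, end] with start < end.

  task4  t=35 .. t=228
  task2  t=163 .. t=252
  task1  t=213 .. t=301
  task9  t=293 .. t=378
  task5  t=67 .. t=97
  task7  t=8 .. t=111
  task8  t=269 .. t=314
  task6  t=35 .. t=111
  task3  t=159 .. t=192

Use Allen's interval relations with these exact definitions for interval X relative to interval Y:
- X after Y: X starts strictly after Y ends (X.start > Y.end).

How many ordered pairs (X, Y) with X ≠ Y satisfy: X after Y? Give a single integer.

22

Checking all 72 ordered pairs for relation 'after'; matching pairs in alphabetical order:
(task1, task3): task1 after task3 ✓
(task1, task5): task1 after task5 ✓
(task1, task6): task1 after task6 ✓
(task1, task7): task1 after task7 ✓
(task2, task5): task2 after task5 ✓
(task2, task6): task2 after task6 ✓
(task2, task7): task2 after task7 ✓
(task3, task5): task3 after task5 ✓
(task3, task6): task3 after task6 ✓
(task3, task7): task3 after task7 ✓
(task8, task2): task8 after task2 ✓
(task8, task3): task8 after task3 ✓
(task8, task4): task8 after task4 ✓
(task8, task5): task8 after task5 ✓
(task8, task6): task8 after task6 ✓
(task8, task7): task8 after task7 ✓
(task9, task2): task9 after task2 ✓
(task9, task3): task9 after task3 ✓
(task9, task4): task9 after task4 ✓
(task9, task5): task9 after task5 ✓
(task9, task6): task9 after task6 ✓
(task9, task7): task9 after task7 ✓
Count: 22.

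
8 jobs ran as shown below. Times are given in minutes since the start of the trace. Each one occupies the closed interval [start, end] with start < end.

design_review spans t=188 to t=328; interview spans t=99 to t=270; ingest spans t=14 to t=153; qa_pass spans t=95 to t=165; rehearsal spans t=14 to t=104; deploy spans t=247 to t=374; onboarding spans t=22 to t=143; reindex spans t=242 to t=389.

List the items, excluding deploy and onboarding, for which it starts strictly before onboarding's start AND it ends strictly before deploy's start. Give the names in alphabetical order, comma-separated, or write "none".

ingest, rehearsal

Conditions: its start is strictly before onboarding's start (X.start < t=22) AND its end is strictly before deploy's start (X.end < t=247).
design_review: start t=188 < t=22? ✗; end t=328 < t=247? ✗ → no.
ingest: start t=14 < t=22? ✓; end t=153 < t=247? ✓ → yes.
interview: start t=99 < t=22? ✗; end t=270 < t=247? ✗ → no.
qa_pass: start t=95 < t=22? ✗; end t=165 < t=247? ✓ → no.
rehearsal: start t=14 < t=22? ✓; end t=104 < t=247? ✓ → yes.
reindex: start t=242 < t=22? ✗; end t=389 < t=247? ✗ → no.
Result: ingest, rehearsal.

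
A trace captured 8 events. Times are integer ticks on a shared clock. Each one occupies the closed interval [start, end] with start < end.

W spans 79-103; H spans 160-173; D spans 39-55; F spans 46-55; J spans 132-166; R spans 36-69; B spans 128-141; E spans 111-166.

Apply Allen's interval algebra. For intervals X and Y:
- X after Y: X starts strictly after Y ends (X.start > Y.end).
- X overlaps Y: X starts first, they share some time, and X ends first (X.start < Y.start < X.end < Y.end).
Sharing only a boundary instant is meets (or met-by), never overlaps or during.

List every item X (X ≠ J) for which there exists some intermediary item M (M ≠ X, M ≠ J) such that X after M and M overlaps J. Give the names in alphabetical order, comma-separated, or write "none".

Target J = [132, 166].
Intermediaries M with M overlaps J: B.
Via B — items with X after B: H.
Union: H.

H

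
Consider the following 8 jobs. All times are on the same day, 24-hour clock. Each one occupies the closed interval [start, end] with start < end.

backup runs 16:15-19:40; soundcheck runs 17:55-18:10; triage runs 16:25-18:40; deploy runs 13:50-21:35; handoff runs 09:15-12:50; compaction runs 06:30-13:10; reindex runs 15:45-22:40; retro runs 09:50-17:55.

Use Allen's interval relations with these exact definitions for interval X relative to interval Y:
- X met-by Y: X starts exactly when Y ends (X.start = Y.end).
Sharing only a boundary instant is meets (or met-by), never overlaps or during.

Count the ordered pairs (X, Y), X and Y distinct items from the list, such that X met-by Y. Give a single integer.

Checking all 56 ordered pairs for relation 'met-by'; matching pairs in alphabetical order:
(soundcheck, retro): soundcheck met-by retro ✓
Count: 1.

1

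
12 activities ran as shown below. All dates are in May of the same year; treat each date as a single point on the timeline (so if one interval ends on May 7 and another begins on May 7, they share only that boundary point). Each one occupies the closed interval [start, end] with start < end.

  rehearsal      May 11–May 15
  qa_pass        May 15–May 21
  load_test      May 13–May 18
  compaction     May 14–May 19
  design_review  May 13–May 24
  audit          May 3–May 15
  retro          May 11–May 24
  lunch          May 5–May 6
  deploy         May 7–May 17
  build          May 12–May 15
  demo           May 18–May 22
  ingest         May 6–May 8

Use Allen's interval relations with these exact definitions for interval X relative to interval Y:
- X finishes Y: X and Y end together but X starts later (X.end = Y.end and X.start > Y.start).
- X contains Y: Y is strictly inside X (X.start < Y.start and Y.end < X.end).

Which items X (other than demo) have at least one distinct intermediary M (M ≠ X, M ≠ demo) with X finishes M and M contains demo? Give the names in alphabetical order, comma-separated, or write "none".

design_review

Target demo = [May 18, May 22].
Intermediaries M with M contains demo: design_review, retro.
Via design_review — items with X finishes design_review: none.
Via retro — items with X finishes retro: design_review.
Union: design_review.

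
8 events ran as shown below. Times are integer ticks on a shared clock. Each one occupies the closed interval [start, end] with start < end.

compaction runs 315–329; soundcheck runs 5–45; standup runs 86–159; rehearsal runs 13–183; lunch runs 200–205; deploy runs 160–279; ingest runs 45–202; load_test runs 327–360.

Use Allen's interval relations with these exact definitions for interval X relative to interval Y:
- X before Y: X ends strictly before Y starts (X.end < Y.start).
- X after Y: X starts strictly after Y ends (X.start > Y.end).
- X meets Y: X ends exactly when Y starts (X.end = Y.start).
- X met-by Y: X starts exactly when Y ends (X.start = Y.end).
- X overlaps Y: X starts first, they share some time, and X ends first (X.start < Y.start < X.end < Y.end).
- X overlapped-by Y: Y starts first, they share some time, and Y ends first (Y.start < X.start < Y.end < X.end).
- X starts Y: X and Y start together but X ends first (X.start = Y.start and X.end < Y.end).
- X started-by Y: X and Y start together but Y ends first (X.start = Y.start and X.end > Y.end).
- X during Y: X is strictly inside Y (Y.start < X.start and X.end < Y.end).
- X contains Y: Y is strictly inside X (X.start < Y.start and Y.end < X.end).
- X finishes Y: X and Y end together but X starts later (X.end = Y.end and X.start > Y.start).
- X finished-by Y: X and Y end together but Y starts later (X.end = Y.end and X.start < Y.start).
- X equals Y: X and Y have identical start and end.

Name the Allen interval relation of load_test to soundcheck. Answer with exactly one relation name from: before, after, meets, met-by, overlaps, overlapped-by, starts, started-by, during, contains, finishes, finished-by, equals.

after

load_test = [327, 360]; soundcheck = [5, 45].
Compare endpoints: load_test.start > soundcheck.start, load_test.start > soundcheck.end, load_test.end > soundcheck.start, load_test.end > soundcheck.end.
That pattern is 'after'.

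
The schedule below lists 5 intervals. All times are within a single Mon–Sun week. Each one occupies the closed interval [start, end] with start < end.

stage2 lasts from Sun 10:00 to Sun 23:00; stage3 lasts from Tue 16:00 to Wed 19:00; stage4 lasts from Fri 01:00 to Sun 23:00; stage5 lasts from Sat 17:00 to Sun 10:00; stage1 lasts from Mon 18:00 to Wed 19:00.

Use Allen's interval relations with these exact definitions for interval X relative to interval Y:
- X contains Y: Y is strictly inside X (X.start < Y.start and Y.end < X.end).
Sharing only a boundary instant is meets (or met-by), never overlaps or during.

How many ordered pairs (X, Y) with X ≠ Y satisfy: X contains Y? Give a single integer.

Checking all 20 ordered pairs for relation 'contains'; matching pairs in alphabetical order:
(stage4, stage5): stage4 contains stage5 ✓
Count: 1.

1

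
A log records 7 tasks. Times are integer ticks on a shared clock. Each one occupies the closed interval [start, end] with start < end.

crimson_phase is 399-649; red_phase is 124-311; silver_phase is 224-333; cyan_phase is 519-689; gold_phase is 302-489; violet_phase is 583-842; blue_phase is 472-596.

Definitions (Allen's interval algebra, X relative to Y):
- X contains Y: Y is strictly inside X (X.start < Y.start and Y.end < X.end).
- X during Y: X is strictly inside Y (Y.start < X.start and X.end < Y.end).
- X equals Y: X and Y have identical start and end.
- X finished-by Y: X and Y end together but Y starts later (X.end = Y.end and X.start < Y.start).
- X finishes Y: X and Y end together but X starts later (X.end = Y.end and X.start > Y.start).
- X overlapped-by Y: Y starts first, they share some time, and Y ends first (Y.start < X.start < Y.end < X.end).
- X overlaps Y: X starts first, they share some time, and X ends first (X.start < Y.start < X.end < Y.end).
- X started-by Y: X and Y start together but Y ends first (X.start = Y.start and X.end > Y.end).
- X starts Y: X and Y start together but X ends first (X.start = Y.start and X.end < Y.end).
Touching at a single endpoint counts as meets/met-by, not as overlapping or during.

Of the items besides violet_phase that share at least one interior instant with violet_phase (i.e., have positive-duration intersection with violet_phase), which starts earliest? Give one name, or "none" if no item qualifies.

crimson_phase

Target violet_phase = [583, 842].
blue_phase [472, 596] → overlaps → candidate.
crimson_phase [399, 649] → overlaps → candidate.
cyan_phase [519, 689] → overlaps → candidate.
gold_phase [302, 489] → before → excluded.
red_phase [124, 311] → before → excluded.
silver_phase [224, 333] → before → excluded.
Among candidates, earliest start is 399 → crimson_phase.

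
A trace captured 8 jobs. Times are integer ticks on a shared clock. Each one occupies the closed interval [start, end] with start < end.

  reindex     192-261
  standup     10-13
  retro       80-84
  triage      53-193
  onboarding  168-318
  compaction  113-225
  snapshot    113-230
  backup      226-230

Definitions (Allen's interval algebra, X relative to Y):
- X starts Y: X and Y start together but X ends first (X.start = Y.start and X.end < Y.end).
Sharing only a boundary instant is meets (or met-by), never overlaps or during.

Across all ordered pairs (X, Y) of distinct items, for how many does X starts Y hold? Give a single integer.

1

Checking all 56 ordered pairs for relation 'starts'; matching pairs in alphabetical order:
(compaction, snapshot): compaction starts snapshot ✓
Count: 1.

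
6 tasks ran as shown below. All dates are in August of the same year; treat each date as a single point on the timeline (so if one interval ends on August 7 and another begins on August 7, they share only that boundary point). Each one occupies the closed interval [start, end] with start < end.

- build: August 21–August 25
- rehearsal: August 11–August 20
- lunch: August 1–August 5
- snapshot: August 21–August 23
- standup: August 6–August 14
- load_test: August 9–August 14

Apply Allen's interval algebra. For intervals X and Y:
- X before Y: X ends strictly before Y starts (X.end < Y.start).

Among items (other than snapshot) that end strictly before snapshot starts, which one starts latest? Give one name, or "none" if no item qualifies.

rehearsal

Target snapshot = [August 21, August 23].
build [August 21, August 25] → started-by → excluded.
load_test [August 9, August 14] → before → candidate.
lunch [August 1, August 5] → before → candidate.
rehearsal [August 11, August 20] → before → candidate.
standup [August 6, August 14] → before → candidate.
Among candidates, latest start is August 11 → rehearsal.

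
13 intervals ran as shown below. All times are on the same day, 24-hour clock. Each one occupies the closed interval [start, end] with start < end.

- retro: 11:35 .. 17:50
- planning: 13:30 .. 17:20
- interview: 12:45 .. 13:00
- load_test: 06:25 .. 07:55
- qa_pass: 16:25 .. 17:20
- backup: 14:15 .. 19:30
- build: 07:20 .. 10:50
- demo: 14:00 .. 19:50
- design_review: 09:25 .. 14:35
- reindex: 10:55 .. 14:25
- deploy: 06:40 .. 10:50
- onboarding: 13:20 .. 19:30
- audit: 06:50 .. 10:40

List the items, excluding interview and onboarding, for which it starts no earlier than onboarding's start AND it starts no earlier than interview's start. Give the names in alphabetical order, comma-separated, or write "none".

backup, demo, planning, qa_pass

Conditions: its start is no earlier than onboarding's start (X.start >= 13:20) AND its start is no earlier than interview's start (X.start >= 12:45).
audit: start 06:50 >= 13:20? ✗; start 06:50 >= 12:45? ✗ → no.
backup: start 14:15 >= 13:20? ✓; start 14:15 >= 12:45? ✓ → yes.
build: start 07:20 >= 13:20? ✗; start 07:20 >= 12:45? ✗ → no.
demo: start 14:00 >= 13:20? ✓; start 14:00 >= 12:45? ✓ → yes.
deploy: start 06:40 >= 13:20? ✗; start 06:40 >= 12:45? ✗ → no.
design_review: start 09:25 >= 13:20? ✗; start 09:25 >= 12:45? ✗ → no.
load_test: start 06:25 >= 13:20? ✗; start 06:25 >= 12:45? ✗ → no.
planning: start 13:30 >= 13:20? ✓; start 13:30 >= 12:45? ✓ → yes.
qa_pass: start 16:25 >= 13:20? ✓; start 16:25 >= 12:45? ✓ → yes.
reindex: start 10:55 >= 13:20? ✗; start 10:55 >= 12:45? ✗ → no.
retro: start 11:35 >= 13:20? ✗; start 11:35 >= 12:45? ✗ → no.
Result: backup, demo, planning, qa_pass.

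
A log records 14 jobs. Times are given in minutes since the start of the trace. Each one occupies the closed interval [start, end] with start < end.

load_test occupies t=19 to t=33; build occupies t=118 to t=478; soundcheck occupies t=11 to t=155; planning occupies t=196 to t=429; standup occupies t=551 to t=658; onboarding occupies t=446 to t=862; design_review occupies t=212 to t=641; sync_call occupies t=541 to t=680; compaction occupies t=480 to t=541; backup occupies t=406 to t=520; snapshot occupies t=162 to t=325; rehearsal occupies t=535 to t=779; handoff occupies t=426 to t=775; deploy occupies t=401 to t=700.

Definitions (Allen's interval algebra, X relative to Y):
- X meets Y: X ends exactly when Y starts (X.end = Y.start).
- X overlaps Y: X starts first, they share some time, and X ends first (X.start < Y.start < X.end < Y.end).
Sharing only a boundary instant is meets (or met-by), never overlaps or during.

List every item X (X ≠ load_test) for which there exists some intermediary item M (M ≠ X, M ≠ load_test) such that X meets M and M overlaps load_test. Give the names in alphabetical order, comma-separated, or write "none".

Target load_test = [t=19, t=33].
Intermediaries M with M overlaps load_test: none.
Union: none.

none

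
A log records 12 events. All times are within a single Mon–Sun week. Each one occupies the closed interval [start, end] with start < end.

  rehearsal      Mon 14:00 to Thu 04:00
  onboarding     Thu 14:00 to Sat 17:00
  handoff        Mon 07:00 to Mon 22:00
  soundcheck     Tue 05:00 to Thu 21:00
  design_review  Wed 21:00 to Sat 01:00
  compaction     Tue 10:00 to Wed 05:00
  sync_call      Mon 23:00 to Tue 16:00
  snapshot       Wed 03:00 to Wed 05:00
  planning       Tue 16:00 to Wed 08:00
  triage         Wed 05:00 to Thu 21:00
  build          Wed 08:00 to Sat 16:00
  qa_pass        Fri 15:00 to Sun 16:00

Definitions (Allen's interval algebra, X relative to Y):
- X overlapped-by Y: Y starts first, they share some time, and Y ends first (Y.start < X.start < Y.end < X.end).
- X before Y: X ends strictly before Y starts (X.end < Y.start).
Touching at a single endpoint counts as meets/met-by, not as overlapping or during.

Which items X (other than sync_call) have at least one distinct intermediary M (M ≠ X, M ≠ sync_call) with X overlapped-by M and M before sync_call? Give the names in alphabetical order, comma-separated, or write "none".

Target sync_call = [Mon 23:00, Tue 16:00].
Intermediaries M with M before sync_call: handoff.
Via handoff — items with X overlapped-by handoff: rehearsal.
Union: rehearsal.

rehearsal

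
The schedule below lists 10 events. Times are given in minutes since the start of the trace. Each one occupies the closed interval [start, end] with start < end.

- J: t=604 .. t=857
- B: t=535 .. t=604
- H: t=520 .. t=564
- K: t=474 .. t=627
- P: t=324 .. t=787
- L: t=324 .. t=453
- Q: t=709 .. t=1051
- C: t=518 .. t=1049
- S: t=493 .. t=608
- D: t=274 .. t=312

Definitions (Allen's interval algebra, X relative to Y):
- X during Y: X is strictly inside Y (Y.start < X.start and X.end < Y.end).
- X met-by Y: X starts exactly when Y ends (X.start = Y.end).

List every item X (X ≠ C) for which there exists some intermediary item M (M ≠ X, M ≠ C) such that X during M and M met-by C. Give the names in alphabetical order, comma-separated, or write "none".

none

Target C = [t=518, t=1049].
Intermediaries M with M met-by C: none.
Union: none.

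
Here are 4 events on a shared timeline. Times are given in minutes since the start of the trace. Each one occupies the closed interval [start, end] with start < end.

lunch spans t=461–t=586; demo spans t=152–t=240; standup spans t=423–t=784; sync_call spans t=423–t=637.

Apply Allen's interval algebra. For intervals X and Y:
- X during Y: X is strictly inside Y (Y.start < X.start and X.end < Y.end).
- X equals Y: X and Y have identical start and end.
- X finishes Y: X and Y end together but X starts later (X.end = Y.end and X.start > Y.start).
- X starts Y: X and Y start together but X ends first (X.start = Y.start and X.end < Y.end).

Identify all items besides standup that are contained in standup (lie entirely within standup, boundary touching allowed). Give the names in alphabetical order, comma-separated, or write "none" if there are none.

Target standup = [t=423, t=784].
demo [t=152, t=240] → before → no.
lunch [t=461, t=586] → during → yes.
sync_call [t=423, t=637] → starts → yes.
Result: lunch, sync_call.

lunch, sync_call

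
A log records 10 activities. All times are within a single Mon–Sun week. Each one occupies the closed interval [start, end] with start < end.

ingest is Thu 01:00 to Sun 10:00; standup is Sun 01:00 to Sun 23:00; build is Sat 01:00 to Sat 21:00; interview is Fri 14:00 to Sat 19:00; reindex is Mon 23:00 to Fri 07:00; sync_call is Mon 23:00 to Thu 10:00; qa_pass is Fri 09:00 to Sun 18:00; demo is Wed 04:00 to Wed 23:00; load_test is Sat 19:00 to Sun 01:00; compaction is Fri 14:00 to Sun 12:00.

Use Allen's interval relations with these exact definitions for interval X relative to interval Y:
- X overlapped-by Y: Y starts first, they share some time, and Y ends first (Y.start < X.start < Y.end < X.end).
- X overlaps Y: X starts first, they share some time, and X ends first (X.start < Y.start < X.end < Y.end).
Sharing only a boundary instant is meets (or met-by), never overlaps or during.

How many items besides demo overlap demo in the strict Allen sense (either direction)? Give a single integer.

0

Target demo = [Wed 04:00, Wed 23:00].
build [Sat 01:00, Sat 21:00] → after → no.
compaction [Fri 14:00, Sun 12:00] → after → no.
ingest [Thu 01:00, Sun 10:00] → after → no.
interview [Fri 14:00, Sat 19:00] → after → no.
load_test [Sat 19:00, Sun 01:00] → after → no.
qa_pass [Fri 09:00, Sun 18:00] → after → no.
reindex [Mon 23:00, Fri 07:00] → contains → no.
standup [Sun 01:00, Sun 23:00] → after → no.
sync_call [Mon 23:00, Thu 10:00] → contains → no.
Total: 0.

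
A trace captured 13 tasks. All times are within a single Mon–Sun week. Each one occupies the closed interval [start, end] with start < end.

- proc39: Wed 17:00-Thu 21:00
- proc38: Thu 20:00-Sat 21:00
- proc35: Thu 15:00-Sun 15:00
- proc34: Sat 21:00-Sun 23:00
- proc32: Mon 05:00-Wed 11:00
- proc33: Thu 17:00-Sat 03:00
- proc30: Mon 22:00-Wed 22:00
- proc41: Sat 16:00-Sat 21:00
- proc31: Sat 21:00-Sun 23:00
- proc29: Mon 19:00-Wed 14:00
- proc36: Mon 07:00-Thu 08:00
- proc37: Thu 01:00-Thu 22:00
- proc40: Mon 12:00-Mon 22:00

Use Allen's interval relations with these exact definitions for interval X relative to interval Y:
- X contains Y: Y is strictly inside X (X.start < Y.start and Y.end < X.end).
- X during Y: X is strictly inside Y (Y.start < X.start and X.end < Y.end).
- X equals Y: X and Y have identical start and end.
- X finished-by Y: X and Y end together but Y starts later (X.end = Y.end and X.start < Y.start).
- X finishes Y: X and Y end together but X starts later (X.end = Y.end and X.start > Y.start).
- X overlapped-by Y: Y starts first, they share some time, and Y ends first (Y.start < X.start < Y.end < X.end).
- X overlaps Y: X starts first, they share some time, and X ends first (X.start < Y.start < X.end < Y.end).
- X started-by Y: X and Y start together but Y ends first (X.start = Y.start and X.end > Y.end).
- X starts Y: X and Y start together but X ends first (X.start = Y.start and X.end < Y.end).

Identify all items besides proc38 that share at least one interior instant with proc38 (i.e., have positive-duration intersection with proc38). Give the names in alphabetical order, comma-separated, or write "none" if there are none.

Target proc38 = [Thu 20:00, Sat 21:00].
proc29 [Mon 19:00, Wed 14:00] → before → no.
proc30 [Mon 22:00, Wed 22:00] → before → no.
proc31 [Sat 21:00, Sun 23:00] → met-by → no.
proc32 [Mon 05:00, Wed 11:00] → before → no.
proc33 [Thu 17:00, Sat 03:00] → overlaps → yes.
proc34 [Sat 21:00, Sun 23:00] → met-by → no.
proc35 [Thu 15:00, Sun 15:00] → contains → yes.
proc36 [Mon 07:00, Thu 08:00] → before → no.
proc37 [Thu 01:00, Thu 22:00] → overlaps → yes.
proc39 [Wed 17:00, Thu 21:00] → overlaps → yes.
proc40 [Mon 12:00, Mon 22:00] → before → no.
proc41 [Sat 16:00, Sat 21:00] → finishes → yes.
Result: proc33, proc35, proc37, proc39, proc41.

proc33, proc35, proc37, proc39, proc41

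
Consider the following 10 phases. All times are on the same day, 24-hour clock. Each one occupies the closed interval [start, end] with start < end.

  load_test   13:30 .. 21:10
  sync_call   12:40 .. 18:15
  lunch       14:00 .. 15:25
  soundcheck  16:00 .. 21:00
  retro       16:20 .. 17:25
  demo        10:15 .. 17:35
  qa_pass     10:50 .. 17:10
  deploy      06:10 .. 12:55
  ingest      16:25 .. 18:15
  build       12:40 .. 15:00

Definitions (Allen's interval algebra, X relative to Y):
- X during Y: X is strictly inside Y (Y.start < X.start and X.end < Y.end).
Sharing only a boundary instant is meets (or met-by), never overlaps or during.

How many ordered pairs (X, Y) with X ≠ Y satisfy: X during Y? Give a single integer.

14

Checking all 90 ordered pairs for relation 'during'; matching pairs in alphabetical order:
(build, demo): build during demo ✓
(build, qa_pass): build during qa_pass ✓
(ingest, load_test): ingest during load_test ✓
(ingest, soundcheck): ingest during soundcheck ✓
(lunch, demo): lunch during demo ✓
(lunch, load_test): lunch during load_test ✓
(lunch, qa_pass): lunch during qa_pass ✓
(lunch, sync_call): lunch during sync_call ✓
(qa_pass, demo): qa_pass during demo ✓
(retro, demo): retro during demo ✓
(retro, load_test): retro during load_test ✓
(retro, soundcheck): retro during soundcheck ✓
(retro, sync_call): retro during sync_call ✓
(soundcheck, load_test): soundcheck during load_test ✓
Count: 14.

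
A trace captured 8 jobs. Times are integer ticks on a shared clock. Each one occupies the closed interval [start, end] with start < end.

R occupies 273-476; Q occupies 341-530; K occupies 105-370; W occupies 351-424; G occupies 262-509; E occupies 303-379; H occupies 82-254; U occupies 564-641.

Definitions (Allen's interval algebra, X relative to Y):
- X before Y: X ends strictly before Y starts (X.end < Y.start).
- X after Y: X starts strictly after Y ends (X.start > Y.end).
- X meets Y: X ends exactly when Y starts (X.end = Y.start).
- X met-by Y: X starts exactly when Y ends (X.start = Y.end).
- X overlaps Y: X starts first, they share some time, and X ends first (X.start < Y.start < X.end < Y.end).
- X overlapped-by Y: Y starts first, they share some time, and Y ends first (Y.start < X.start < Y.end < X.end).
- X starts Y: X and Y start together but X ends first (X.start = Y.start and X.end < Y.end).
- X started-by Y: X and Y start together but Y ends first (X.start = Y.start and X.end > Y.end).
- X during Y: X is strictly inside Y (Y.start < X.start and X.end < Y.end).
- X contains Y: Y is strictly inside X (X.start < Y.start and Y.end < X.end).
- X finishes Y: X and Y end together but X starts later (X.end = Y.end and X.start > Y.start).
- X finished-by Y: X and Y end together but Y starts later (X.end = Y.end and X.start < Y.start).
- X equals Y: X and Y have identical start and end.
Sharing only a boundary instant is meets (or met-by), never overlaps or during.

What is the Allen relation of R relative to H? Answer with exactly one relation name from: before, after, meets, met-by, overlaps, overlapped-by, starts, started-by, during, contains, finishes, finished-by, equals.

R = [273, 476]; H = [82, 254].
Compare endpoints: R.start > H.start, R.start > H.end, R.end > H.start, R.end > H.end.
That pattern is 'after'.

after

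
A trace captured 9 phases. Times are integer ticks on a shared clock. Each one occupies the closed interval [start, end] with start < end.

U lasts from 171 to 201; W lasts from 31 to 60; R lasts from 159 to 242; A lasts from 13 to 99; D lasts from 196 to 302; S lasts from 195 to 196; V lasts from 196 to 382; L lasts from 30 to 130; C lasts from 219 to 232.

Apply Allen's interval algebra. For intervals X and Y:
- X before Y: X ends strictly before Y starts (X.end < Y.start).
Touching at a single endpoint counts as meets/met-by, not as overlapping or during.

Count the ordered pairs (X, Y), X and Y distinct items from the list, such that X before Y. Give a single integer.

20

Checking all 72 ordered pairs for relation 'before'; matching pairs in alphabetical order:
(A, C): A before C ✓
(A, D): A before D ✓
(A, R): A before R ✓
(A, S): A before S ✓
(A, U): A before U ✓
(A, V): A before V ✓
(L, C): L before C ✓
(L, D): L before D ✓
(L, R): L before R ✓
(L, S): L before S ✓
(L, U): L before U ✓
(L, V): L before V ✓
(S, C): S before C ✓
(U, C): U before C ✓
(W, C): W before C ✓
(W, D): W before D ✓
(W, R): W before R ✓
(W, S): W before S ✓
(W, U): W before U ✓
(W, V): W before V ✓
Count: 20.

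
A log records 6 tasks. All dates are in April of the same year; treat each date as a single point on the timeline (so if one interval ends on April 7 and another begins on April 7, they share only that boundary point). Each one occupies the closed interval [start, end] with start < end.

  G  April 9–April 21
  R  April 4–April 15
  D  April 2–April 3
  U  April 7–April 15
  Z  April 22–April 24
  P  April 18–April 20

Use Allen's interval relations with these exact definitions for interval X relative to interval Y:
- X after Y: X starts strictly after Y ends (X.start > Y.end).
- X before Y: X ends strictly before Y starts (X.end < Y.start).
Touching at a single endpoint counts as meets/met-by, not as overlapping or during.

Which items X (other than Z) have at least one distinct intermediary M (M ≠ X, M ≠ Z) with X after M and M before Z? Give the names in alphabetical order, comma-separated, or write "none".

Target Z = [April 22, April 24].
Intermediaries M with M before Z: D, G, P, R, U.
Via D — items with X after D: G, P, R, U.
Via G — items with X after G: none.
Via P — items with X after P: none.
Via R — items with X after R: P.
Via U — items with X after U: P.
Union: G, P, R, U.

G, P, R, U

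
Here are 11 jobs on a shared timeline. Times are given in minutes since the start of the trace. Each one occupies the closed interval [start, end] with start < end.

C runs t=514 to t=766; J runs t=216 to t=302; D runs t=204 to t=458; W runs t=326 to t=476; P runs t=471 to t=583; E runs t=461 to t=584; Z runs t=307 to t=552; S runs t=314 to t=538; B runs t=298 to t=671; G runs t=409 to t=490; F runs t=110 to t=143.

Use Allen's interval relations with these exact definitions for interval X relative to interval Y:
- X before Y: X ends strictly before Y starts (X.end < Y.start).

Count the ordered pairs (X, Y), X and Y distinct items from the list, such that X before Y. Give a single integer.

Checking all 110 ordered pairs for relation 'before'; matching pairs in alphabetical order:
(D, C): D before C ✓
(D, E): D before E ✓
(D, P): D before P ✓
(F, B): F before B ✓
(F, C): F before C ✓
(F, D): F before D ✓
(F, E): F before E ✓
(F, G): F before G ✓
(F, J): F before J ✓
(F, P): F before P ✓
(F, S): F before S ✓
(F, W): F before W ✓
(F, Z): F before Z ✓
(G, C): G before C ✓
(J, C): J before C ✓
(J, E): J before E ✓
(J, G): J before G ✓
(J, P): J before P ✓
(J, S): J before S ✓
(J, W): J before W ✓
(J, Z): J before Z ✓
(W, C): W before C ✓
Count: 22.

22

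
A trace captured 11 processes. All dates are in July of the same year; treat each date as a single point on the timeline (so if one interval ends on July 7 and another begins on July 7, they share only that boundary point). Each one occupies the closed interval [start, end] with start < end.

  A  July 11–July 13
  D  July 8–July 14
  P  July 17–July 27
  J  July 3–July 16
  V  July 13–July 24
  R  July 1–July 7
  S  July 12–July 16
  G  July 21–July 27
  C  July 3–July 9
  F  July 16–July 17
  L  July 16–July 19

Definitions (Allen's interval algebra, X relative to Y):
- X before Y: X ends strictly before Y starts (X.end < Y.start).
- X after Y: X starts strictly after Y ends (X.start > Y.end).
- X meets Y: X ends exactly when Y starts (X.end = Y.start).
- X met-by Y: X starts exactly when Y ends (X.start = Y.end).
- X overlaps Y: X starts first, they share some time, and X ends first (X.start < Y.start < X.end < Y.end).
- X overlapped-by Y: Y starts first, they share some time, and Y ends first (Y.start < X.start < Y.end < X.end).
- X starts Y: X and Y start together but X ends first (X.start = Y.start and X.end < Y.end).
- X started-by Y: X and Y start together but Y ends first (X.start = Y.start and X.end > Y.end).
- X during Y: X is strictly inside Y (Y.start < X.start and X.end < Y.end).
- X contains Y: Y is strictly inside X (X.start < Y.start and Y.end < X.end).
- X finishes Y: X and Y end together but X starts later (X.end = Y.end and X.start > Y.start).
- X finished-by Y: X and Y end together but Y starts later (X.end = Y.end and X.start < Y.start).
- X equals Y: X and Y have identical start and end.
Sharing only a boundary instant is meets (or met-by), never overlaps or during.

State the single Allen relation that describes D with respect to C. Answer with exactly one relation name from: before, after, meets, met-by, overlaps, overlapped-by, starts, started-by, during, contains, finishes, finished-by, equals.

D = [July 8, July 14]; C = [July 3, July 9].
Compare endpoints: D.start > C.start, D.start < C.end, D.end > C.start, D.end > C.end.
That pattern is 'overlapped-by'.

overlapped-by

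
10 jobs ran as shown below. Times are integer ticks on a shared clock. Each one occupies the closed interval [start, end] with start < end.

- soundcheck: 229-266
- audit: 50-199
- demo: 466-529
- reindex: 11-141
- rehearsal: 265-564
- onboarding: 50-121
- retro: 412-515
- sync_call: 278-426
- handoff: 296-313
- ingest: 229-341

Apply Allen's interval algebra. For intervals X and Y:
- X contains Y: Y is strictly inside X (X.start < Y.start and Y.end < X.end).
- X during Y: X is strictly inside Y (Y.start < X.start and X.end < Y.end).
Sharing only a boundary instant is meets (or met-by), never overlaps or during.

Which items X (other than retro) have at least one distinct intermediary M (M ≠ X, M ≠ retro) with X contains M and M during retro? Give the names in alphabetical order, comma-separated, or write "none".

Target retro = [412, 515].
Intermediaries M with M during retro: none.
Union: none.

none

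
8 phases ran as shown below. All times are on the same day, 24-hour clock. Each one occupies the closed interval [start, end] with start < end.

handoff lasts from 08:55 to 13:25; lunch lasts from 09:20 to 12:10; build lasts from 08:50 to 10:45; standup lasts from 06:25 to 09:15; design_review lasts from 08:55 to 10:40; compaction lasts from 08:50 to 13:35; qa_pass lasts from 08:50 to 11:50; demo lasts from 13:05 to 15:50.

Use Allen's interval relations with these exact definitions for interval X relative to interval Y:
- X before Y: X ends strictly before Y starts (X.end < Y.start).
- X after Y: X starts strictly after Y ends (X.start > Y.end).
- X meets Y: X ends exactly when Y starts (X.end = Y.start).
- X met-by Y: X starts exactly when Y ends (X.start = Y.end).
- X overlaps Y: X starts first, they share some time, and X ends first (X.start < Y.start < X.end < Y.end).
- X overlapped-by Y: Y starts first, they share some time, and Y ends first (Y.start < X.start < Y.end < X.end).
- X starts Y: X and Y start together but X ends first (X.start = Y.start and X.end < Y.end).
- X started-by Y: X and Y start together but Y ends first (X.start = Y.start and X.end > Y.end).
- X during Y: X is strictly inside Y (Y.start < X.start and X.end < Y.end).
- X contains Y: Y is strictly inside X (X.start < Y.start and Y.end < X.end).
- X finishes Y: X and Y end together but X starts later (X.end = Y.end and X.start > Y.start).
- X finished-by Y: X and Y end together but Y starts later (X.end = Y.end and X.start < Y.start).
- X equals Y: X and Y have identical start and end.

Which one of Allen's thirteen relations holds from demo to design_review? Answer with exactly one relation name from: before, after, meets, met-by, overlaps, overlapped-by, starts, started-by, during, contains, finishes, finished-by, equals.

demo = [13:05, 15:50]; design_review = [08:55, 10:40].
Compare endpoints: demo.start > design_review.start, demo.start > design_review.end, demo.end > design_review.start, demo.end > design_review.end.
That pattern is 'after'.

after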